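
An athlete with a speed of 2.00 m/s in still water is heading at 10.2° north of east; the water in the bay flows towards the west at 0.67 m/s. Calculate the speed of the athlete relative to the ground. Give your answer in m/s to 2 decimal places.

Taking east as x and north as y: velocity relative to the water = (1.968, 0.354) m/s; the water relative to ground = (-0.670, 0.000) m/s.
Velocity relative to ground = (1.968, 0.354) + (-0.670, 0.000) = (1.298, 0.354) m/s.
Speed = |(1.298, 0.354)| = 1.346 m/s.

1.35 m/s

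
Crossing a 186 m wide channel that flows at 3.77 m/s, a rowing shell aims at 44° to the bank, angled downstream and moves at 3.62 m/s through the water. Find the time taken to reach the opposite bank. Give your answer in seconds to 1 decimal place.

The component of the rowing shell's velocity perpendicular to the bank is 3.62 × sin 44° = 2.515 m/s.
Only the cross-stream component determines the crossing time; the current contributes nothing perpendicular to the bank.
Time = 186 / 2.515 = 73.966 s.

74.0 s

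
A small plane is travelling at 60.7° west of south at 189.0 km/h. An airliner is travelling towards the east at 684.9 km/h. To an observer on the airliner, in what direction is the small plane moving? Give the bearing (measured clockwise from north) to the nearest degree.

264°

Taking east as x and north as y: small plane velocity = (-164.821, -92.493) km/h; airliner velocity = (684.900, 0.000) km/h.
Velocity of small plane relative to airliner = (-164.821, -92.493) − (684.900, 0.000) = (-849.721, -92.493) km/h.
Bearing = atan2(-849.72, -92.49) = 263.79° clockwise from north.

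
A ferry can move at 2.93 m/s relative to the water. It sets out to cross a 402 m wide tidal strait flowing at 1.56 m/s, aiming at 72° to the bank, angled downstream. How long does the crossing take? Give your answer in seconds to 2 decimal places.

The component of the ferry's velocity perpendicular to the bank is 2.93 × sin 72° = 2.787 m/s.
Only the cross-stream component determines the crossing time; the current contributes nothing perpendicular to the bank.
Time = 402 / 2.787 = 144.262 s.

144.26 s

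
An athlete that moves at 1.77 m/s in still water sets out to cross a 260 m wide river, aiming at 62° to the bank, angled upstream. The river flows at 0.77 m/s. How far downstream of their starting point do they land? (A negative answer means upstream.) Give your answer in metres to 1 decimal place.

Perpendicular speed = 1.563 m/s; crossing time = 260 / 1.563 = 166.366 s.
Net downstream speed = -0.061 m/s.
Drift = -0.061 × 166.366 = -10.142 m (upstream).

-10.1 m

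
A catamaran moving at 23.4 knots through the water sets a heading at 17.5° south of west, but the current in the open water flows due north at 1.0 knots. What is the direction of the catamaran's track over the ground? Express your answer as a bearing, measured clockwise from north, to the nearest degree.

Taking east as x and north as y: velocity relative to the water = (-22.317, -7.037) knots; the water relative to ground = (0.000, 1.000) knots.
Velocity relative to ground = (-22.317, -7.037) + (0.000, 1.000) = (-22.317, -6.037) knots.
Bearing = atan2(-22.32, -6.04) = 254.86° clockwise from north.

255°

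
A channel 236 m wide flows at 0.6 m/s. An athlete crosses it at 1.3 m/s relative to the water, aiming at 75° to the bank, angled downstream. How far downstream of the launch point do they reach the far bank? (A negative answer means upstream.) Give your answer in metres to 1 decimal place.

Perpendicular speed = 1.256 m/s; crossing time = 236 / 1.256 = 187.942 s.
Net downstream speed = 0.936 m/s.
Drift = 0.936 × 187.942 = 176.001 m (downstream).

176.0 m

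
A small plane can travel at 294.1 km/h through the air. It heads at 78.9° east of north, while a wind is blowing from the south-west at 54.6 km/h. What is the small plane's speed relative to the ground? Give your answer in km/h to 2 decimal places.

Taking east as x and north as y: velocity relative to the air = (288.598, 56.621) km/h; the air relative to ground = (38.608, 38.608) km/h.
Velocity relative to ground = (288.598, 56.621) + (38.608, 38.608) = (327.206, 95.229) km/h.
Speed = |(327.206, 95.229)| = 340.782 km/h.

340.78 km/h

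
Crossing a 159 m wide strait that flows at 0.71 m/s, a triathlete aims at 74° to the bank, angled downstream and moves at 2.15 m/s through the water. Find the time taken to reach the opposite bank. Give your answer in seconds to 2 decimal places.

76.93 s

The component of the triathlete's velocity perpendicular to the bank is 2.15 × sin 74° = 2.067 m/s.
Only the cross-stream component determines the crossing time; the current contributes nothing perpendicular to the bank.
Time = 159 / 2.067 = 76.934 s.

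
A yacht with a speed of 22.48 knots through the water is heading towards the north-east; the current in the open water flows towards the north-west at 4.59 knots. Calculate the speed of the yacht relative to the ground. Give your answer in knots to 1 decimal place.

22.9 knots

Taking east as x and north as y: velocity relative to the water = (15.896, 15.896) knots; the water relative to ground = (-3.246, 3.246) knots.
Velocity relative to ground = (15.896, 15.896) + (-3.246, 3.246) = (12.650, 19.141) knots.
Speed = |(12.650, 19.141)| = 22.944 knots.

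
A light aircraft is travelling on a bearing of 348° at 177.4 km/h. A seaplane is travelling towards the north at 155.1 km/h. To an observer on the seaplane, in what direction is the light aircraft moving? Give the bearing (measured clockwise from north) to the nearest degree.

297°

Taking east as x and north as y: light aircraft velocity = (-36.884, 173.523) km/h; seaplane velocity = (0.000, 155.100) km/h.
Velocity of light aircraft relative to seaplane = (-36.884, 173.523) − (0.000, 155.100) = (-36.884, 18.423) km/h.
Bearing = atan2(-36.88, 18.42) = 296.54° clockwise from north.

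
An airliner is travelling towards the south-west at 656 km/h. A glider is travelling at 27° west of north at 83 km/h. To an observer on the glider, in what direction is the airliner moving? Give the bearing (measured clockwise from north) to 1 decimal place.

218.4°

Taking east as x and north as y: airliner velocity = (-463.862, -463.862) km/h; glider velocity = (-37.681, 73.954) km/h.
Velocity of airliner relative to glider = (-463.862, -463.862) − (-37.681, 73.954) = (-426.181, -537.816) km/h.
Bearing = atan2(-426.18, -537.82) = 218.39° clockwise from north.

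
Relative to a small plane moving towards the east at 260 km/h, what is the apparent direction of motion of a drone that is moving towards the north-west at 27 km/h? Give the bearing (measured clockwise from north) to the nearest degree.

Taking east as x and north as y: drone velocity = (-19.092, 19.092) km/h; small plane velocity = (260.000, 0.000) km/h.
Velocity of drone relative to small plane = (-19.092, 19.092) − (260.000, 0.000) = (-279.092, 19.092) km/h.
Bearing = atan2(-279.09, 19.09) = 273.91° clockwise from north.

274°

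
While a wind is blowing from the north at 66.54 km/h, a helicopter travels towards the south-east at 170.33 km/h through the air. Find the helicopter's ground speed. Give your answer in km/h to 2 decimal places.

222.41 km/h

Taking east as x and north as y: velocity relative to the air = (120.441, -120.441) km/h; the air relative to ground = (0.000, -66.540) km/h.
Velocity relative to ground = (120.441, -120.441) + (0.000, -66.540) = (120.441, -186.981) km/h.
Speed = |(120.441, -186.981)| = 222.415 km/h.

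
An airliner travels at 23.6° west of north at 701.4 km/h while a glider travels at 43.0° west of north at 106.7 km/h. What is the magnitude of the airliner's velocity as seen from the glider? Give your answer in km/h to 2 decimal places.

Taking east as x and north as y: airliner velocity = (-280.805, 642.737) km/h; glider velocity = (-72.769, 78.035) km/h.
Velocity of airliner relative to glider = (-280.805, 642.737) − (-72.769, 78.035) = (-208.036, 564.701) km/h.
Magnitude = |(-208.036, 564.701)| = 601.803 km/h.

601.80 km/h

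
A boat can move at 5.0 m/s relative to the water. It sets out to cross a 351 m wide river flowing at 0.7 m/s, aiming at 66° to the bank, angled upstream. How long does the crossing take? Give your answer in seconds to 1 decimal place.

76.8 s

The component of the boat's velocity perpendicular to the bank is 5.0 × sin 66° = 4.568 m/s.
The current is parallel to the bank, so it does not affect the crossing time.
Time = 351 / 4.568 = 76.843 s.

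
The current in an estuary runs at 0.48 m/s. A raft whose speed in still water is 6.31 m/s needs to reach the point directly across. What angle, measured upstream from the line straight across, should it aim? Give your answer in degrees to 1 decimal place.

4.4°

To cancel the current, the upstream component of the raft's velocity must equal the flow: 6.31 sin θ = 0.48.
sin θ = 0.48 / 6.31 = 0.0761.
θ = arcsin(0.0761) = 4.363°.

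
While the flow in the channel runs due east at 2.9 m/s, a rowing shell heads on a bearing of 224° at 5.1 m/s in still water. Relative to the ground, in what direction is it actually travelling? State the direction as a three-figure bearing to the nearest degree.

Taking east as x and north as y: velocity relative to the water = (-3.543, -3.669) m/s; the water relative to ground = (2.900, 0.000) m/s.
Velocity relative to ground = (-3.543, -3.669) + (2.900, 0.000) = (-0.643, -3.669) m/s.
Bearing = atan2(-0.64, -3.67) = 189.94° clockwise from north.

190°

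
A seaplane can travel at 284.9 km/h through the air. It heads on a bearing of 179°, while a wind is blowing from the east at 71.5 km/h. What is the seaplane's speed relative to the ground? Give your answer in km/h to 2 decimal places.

Taking east as x and north as y: velocity relative to the air = (4.972, -284.857) km/h; the air relative to ground = (-71.500, 0.000) km/h.
Velocity relative to ground = (4.972, -284.857) + (-71.500, 0.000) = (-66.528, -284.857) km/h.
Speed = |(-66.528, -284.857)| = 292.522 km/h.

292.52 km/h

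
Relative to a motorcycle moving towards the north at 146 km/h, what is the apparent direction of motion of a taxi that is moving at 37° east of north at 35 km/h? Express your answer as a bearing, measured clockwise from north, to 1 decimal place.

Taking east as x and north as y: taxi velocity = (21.064, 27.952) km/h; motorcycle velocity = (0.000, 146.000) km/h.
Velocity of taxi relative to motorcycle = (21.064, 27.952) − (0.000, 146.000) = (21.064, -118.048) km/h.
Bearing = atan2(21.06, -118.05) = 169.88° clockwise from north.

169.9°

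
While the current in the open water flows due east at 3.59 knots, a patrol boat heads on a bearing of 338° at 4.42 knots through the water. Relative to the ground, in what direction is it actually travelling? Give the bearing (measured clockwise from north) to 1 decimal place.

Taking east as x and north as y: velocity relative to the water = (-1.656, 4.098) knots; the water relative to ground = (3.590, 0.000) knots.
Velocity relative to ground = (-1.656, 4.098) + (3.590, 0.000) = (1.934, 4.098) knots.
Bearing = atan2(1.93, 4.10) = 25.27° clockwise from north.

025.3°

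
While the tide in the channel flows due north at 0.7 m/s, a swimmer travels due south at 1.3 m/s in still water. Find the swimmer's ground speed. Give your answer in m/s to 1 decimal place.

Taking east as x and north as y: velocity relative to the water = (0.000, -1.300) m/s; the water relative to ground = (0.000, 0.700) m/s.
Velocity relative to ground = (0.000, -1.300) + (0.000, 0.700) = (0.000, -0.600) m/s.
Speed = |(0.000, -0.600)| = 0.600 m/s.

0.6 m/s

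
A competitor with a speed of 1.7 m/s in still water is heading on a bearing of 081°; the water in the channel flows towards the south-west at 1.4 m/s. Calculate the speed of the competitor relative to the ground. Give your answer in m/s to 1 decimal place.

1.0 m/s

Taking east as x and north as y: velocity relative to the water = (1.679, 0.266) m/s; the water relative to ground = (-0.990, -0.990) m/s.
Velocity relative to ground = (1.679, 0.266) + (-0.990, -0.990) = (0.689, -0.724) m/s.
Speed = |(0.689, -0.724)| = 1.000 m/s.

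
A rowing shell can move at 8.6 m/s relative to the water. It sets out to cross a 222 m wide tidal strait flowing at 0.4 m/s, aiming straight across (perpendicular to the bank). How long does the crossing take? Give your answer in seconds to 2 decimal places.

25.81 s

The component of the rowing shell's velocity perpendicular to the bank is 8.6 m/s.
The flow acts along the bank and has no component across it.
Time = 222 / 8.600 = 25.814 s.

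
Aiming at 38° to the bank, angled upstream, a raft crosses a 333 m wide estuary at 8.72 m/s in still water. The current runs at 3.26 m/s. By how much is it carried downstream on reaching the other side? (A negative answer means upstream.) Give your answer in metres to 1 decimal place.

-224.0 m

Perpendicular speed = 5.369 m/s; crossing time = 333 / 5.369 = 62.028 s.
Net downstream speed = -3.611 m/s.
Drift = -3.611 × 62.028 = -224.010 m (upstream).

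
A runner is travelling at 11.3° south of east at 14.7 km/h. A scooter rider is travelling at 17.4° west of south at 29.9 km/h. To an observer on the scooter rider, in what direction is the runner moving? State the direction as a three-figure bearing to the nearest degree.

042°

Taking east as x and north as y: runner velocity = (14.415, -2.880) km/h; scooter rider velocity = (-8.941, -28.532) km/h.
Velocity of runner relative to scooter rider = (14.415, -2.880) − (-8.941, -28.532) = (23.356, 25.651) km/h.
Bearing = atan2(23.36, 25.65) = 42.32° clockwise from north.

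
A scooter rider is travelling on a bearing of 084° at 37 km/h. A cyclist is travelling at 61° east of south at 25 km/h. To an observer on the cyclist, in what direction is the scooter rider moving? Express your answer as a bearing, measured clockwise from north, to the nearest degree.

043°

Taking east as x and north as y: scooter rider velocity = (36.797, 3.868) km/h; cyclist velocity = (21.865, -12.120) km/h.
Velocity of scooter rider relative to cyclist = (36.797, 3.868) − (21.865, -12.120) = (14.932, 15.988) km/h.
Bearing = atan2(14.93, 15.99) = 43.04° clockwise from north.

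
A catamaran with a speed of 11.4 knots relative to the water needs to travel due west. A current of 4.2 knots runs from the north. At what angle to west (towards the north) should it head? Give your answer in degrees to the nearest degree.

22°

The current pushes perpendicular to the desired track; the heading must have a component into the current equal to 4.2 knots: 11.4 sin θ = 4.2.
sin θ = 0.3684, so θ = 21.618°.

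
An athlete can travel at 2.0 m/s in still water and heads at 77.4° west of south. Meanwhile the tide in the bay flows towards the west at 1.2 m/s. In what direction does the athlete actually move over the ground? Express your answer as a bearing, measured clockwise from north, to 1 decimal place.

Taking east as x and north as y: velocity relative to the water = (-1.952, -0.436) m/s; the water relative to ground = (-1.200, 0.000) m/s.
Velocity relative to ground = (-1.952, -0.436) + (-1.200, 0.000) = (-3.152, -0.436) m/s.
Bearing = atan2(-3.15, -0.44) = 262.12° clockwise from north.

262.1°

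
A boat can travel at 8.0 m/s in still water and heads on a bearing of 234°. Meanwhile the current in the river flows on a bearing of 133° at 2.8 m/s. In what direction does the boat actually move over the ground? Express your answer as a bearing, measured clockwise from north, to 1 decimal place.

Taking east as x and north as y: velocity relative to the water = (-6.472, -4.702) m/s; the water relative to ground = (2.048, -1.910) m/s.
Velocity relative to ground = (-6.472, -4.702) + (2.048, -1.910) = (-4.424, -6.612) m/s.
Bearing = atan2(-4.42, -6.61) = 213.79° clockwise from north.

213.8°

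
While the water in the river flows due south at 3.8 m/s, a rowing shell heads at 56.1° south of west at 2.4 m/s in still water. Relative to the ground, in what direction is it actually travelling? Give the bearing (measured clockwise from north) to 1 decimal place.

Taking east as x and north as y: velocity relative to the water = (-1.339, -1.992) m/s; the water relative to ground = (0.000, -3.800) m/s.
Velocity relative to ground = (-1.339, -1.992) + (0.000, -3.800) = (-1.339, -5.792) m/s.
Bearing = atan2(-1.34, -5.79) = 193.01° clockwise from north.

193.0°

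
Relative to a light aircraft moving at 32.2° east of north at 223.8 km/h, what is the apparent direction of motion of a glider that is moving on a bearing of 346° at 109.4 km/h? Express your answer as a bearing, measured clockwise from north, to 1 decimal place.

240.3°

Taking east as x and north as y: glider velocity = (-26.466, 106.150) km/h; light aircraft velocity = (119.258, 189.378) km/h.
Velocity of glider relative to light aircraft = (-26.466, 106.150) − (119.258, 189.378) = (-145.724, -83.228) km/h.
Bearing = atan2(-145.72, -83.23) = 240.27° clockwise from north.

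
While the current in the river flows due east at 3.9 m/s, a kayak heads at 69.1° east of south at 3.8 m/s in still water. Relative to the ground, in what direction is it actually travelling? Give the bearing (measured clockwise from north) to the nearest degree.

100°

Taking east as x and north as y: velocity relative to the water = (3.550, -1.356) m/s; the water relative to ground = (3.900, 0.000) m/s.
Velocity relative to ground = (3.550, -1.356) + (3.900, 0.000) = (7.450, -1.356) m/s.
Bearing = atan2(7.45, -1.36) = 100.31° clockwise from north.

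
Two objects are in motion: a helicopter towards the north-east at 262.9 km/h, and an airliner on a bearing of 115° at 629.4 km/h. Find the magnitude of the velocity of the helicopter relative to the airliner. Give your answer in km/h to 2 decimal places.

Taking east as x and north as y: helicopter velocity = (185.898, 185.898) km/h; airliner velocity = (570.430, -265.996) km/h.
Velocity of helicopter relative to airliner = (185.898, 185.898) − (570.430, -265.996) = (-384.532, 451.894) km/h.
Magnitude = |(-384.532, 451.894)| = 593.358 km/h.

593.36 km/h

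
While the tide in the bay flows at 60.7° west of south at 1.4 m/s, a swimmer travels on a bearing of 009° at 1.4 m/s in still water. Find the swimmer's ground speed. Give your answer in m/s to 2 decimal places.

Taking east as x and north as y: velocity relative to the water = (0.219, 1.383) m/s; the water relative to ground = (-1.221, -0.685) m/s.
Velocity relative to ground = (0.219, 1.383) + (-1.221, -0.685) = (-1.002, 0.698) m/s.
Speed = |(-1.002, 0.698)| = 1.221 m/s.

1.22 m/s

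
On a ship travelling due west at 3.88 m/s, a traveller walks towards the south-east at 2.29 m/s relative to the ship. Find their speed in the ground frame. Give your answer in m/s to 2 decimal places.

Taking east as x and north as y: ship velocity = (-3.880, 0.000) m/s; traveller velocity relative to ship = (1.619, -1.619) m/s.
Velocity relative to ground = (-3.880, 0.000) + (1.619, -1.619) = (-2.261, -1.619) m/s.
Speed = |(-2.261, -1.619)| = 2.781 m/s.

2.78 m/s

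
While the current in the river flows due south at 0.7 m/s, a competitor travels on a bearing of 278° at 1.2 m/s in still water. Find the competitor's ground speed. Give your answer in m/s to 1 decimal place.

Taking east as x and north as y: velocity relative to the water = (-1.188, 0.167) m/s; the water relative to ground = (0.000, -0.700) m/s.
Velocity relative to ground = (-1.188, 0.167) + (0.000, -0.700) = (-1.188, -0.533) m/s.
Speed = |(-1.188, -0.533)| = 1.302 m/s.

1.3 m/s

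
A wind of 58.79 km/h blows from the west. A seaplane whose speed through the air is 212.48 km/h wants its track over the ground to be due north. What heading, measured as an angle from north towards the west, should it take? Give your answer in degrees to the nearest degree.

16°

The wind pushes perpendicular to the desired track; the heading must have a component into the wind equal to 58.79 km/h: 212.48 sin θ = 58.79.
sin θ = 0.2767, so θ = 16.062°.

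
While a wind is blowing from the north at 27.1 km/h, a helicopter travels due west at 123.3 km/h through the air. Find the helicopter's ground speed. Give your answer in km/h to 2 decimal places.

126.24 km/h

Taking east as x and north as y: velocity relative to the air = (-123.300, 0.000) km/h; the air relative to ground = (0.000, -27.100) km/h.
Velocity relative to ground = (-123.300, 0.000) + (0.000, -27.100) = (-123.300, -27.100) km/h.
Speed = |(-123.300, -27.100)| = 126.243 km/h.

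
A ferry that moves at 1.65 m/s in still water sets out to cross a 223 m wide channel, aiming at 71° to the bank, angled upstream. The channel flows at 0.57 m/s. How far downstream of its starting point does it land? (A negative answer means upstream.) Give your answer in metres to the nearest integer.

5 m

Perpendicular speed = 1.560 m/s; crossing time = 223 / 1.560 = 142.939 s.
Net downstream speed = 0.033 m/s.
Drift = 0.033 × 142.939 = 4.690 m (downstream).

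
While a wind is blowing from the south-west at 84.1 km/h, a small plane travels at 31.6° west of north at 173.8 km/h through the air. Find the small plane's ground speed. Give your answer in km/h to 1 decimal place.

209.9 km/h

Taking east as x and north as y: velocity relative to the air = (-91.069, 148.030) km/h; the air relative to ground = (59.468, 59.468) km/h.
Velocity relative to ground = (-91.069, 148.030) + (59.468, 59.468) = (-31.601, 207.498) km/h.
Speed = |(-31.601, 207.498)| = 209.890 km/h.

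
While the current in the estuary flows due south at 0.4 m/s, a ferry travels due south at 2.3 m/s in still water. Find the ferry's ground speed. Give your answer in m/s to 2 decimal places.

Taking east as x and north as y: velocity relative to the water = (0.000, -2.300) m/s; the water relative to ground = (0.000, -0.400) m/s.
Velocity relative to ground = (0.000, -2.300) + (0.000, -0.400) = (0.000, -2.700) m/s.
Speed = |(0.000, -2.700)| = 2.700 m/s.

2.70 m/s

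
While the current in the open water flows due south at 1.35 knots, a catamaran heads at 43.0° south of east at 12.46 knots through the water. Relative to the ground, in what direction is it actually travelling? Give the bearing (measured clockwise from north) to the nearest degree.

Taking east as x and north as y: velocity relative to the water = (9.113, -8.498) knots; the water relative to ground = (0.000, -1.350) knots.
Velocity relative to ground = (9.113, -8.498) + (0.000, -1.350) = (9.113, -9.848) knots.
Bearing = atan2(9.11, -9.85) = 137.22° clockwise from north.

137°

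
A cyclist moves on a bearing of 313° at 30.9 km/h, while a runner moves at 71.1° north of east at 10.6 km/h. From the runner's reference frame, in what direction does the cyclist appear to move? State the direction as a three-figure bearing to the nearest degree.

Taking east as x and north as y: cyclist velocity = (-22.599, 21.074) km/h; runner velocity = (3.434, 10.029) km/h.
Velocity of cyclist relative to runner = (-22.599, 21.074) − (3.434, 10.029) = (-26.032, 11.045) km/h.
Bearing = atan2(-26.03, 11.05) = 292.99° clockwise from north.

293°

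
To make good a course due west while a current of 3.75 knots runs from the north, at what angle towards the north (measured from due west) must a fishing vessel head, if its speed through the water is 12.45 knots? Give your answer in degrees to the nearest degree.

The current pushes perpendicular to the desired track; the heading must have a component into the current equal to 3.75 knots: 12.45 sin θ = 3.75.
sin θ = 0.3012, so θ = 17.530°.

18°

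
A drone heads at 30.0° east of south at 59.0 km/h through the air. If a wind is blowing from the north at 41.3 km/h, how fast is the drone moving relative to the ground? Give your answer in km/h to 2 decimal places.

96.99 km/h

Taking east as x and north as y: velocity relative to the air = (29.500, -51.095) km/h; the air relative to ground = (0.000, -41.300) km/h.
Velocity relative to ground = (29.500, -51.095) + (0.000, -41.300) = (29.500, -92.395) km/h.
Speed = |(29.500, -92.395)| = 96.991 km/h.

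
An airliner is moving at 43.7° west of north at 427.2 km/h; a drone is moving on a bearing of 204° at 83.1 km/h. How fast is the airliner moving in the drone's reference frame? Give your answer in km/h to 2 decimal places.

Taking east as x and north as y: airliner velocity = (-295.145, 308.852) km/h; drone velocity = (-33.800, -75.916) km/h.
Velocity of airliner relative to drone = (-295.145, 308.852) − (-33.800, -75.916) = (-261.345, 384.767) km/h.
Magnitude = |(-261.345, 384.767)| = 465.131 km/h.

465.13 km/h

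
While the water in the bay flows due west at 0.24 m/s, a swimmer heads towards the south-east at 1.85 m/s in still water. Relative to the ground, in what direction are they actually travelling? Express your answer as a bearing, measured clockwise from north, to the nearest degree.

141°

Taking east as x and north as y: velocity relative to the water = (1.308, -1.308) m/s; the water relative to ground = (-0.240, 0.000) m/s.
Velocity relative to ground = (1.308, -1.308) + (-0.240, 0.000) = (1.068, -1.308) m/s.
Bearing = atan2(1.07, -1.31) = 140.77° clockwise from north.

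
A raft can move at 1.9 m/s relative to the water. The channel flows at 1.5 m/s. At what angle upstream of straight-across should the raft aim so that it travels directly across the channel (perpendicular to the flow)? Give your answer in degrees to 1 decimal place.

52.1°

To cancel the current, the upstream component of the raft's velocity must equal the flow: 1.9 sin θ = 1.5.
sin θ = 1.5 / 1.9 = 0.7895.
θ = arcsin(0.7895) = 52.136°.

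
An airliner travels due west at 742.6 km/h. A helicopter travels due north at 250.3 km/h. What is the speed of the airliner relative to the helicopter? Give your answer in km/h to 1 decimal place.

783.6 km/h

Taking east as x and north as y: airliner velocity = (-742.600, 0.000) km/h; helicopter velocity = (0.000, 250.300) km/h.
Velocity of airliner relative to helicopter = (-742.600, 0.000) − (0.000, 250.300) = (-742.600, -250.300) km/h.
Magnitude = |(-742.600, -250.300)| = 783.648 km/h.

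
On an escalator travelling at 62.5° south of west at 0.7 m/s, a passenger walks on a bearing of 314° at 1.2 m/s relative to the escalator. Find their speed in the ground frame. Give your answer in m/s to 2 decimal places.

Taking east as x and north as y: escalator velocity = (-0.323, -0.621) m/s; passenger velocity relative to escalator = (-0.863, 0.834) m/s.
Velocity relative to ground = (-0.323, -0.621) + (-0.863, 0.834) = (-1.186, 0.213) m/s.
Speed = |(-1.186, 0.213)| = 1.205 m/s.

1.21 m/s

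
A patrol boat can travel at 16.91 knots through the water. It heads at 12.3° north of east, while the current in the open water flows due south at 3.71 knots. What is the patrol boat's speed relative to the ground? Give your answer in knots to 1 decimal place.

16.5 knots

Taking east as x and north as y: velocity relative to the water = (16.522, 3.602) knots; the water relative to ground = (0.000, -3.710) knots.
Velocity relative to ground = (16.522, 3.602) + (0.000, -3.710) = (16.522, -0.108) knots.
Speed = |(16.522, -0.108)| = 16.522 knots.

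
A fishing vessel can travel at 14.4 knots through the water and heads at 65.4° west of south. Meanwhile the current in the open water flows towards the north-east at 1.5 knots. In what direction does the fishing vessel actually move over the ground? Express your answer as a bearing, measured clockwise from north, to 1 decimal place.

247.7°

Taking east as x and north as y: velocity relative to the water = (-13.093, -5.994) knots; the water relative to ground = (1.061, 1.061) knots.
Velocity relative to ground = (-13.093, -5.994) + (1.061, 1.061) = (-12.032, -4.934) knots.
Bearing = atan2(-12.03, -4.93) = 247.70° clockwise from north.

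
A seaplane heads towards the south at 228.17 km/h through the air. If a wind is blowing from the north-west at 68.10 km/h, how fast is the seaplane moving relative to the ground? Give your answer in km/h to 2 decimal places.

280.49 km/h

Taking east as x and north as y: velocity relative to the air = (0.000, -228.170) km/h; the air relative to ground = (48.154, -48.154) km/h.
Velocity relative to ground = (0.000, -228.170) + (48.154, -48.154) = (48.154, -276.324) km/h.
Speed = |(48.154, -276.324)| = 280.488 km/h.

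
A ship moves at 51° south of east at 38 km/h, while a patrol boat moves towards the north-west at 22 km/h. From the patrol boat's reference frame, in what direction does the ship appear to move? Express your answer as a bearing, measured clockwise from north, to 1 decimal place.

Taking east as x and north as y: ship velocity = (23.914, -29.532) km/h; patrol boat velocity = (-15.556, 15.556) km/h.
Velocity of ship relative to patrol boat = (23.914, -29.532) − (-15.556, 15.556) = (39.471, -45.088) km/h.
Bearing = atan2(39.47, -45.09) = 138.80° clockwise from north.

138.8°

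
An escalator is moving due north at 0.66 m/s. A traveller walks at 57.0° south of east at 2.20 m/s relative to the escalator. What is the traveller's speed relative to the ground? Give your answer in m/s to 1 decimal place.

Taking east as x and north as y: escalator velocity = (0.000, 0.660) m/s; traveller velocity relative to escalator = (1.198, -1.845) m/s.
Velocity relative to ground = (0.000, 0.660) + (1.198, -1.845) = (1.198, -1.185) m/s.
Speed = |(1.198, -1.185)| = 1.685 m/s.

1.7 m/s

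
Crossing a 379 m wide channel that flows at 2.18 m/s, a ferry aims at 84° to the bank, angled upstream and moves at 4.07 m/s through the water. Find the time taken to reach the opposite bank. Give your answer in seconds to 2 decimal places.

The component of the ferry's velocity perpendicular to the bank is 4.07 × sin 84° = 4.048 m/s.
Only the cross-stream component determines the crossing time; the current contributes nothing perpendicular to the bank.
Time = 379 / 4.048 = 93.633 s.

93.63 s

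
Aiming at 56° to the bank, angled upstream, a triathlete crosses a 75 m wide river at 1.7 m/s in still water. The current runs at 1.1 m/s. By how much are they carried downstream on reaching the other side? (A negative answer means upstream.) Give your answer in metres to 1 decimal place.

Perpendicular speed = 1.409 m/s; crossing time = 75 / 1.409 = 53.215 s.
Net downstream speed = 0.149 m/s.
Drift = 0.149 × 53.215 = 7.949 m (downstream).

7.9 m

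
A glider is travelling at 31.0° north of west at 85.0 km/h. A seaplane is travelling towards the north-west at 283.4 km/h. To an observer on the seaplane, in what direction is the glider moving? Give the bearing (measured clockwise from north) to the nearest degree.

Taking east as x and north as y: glider velocity = (-72.859, 43.778) km/h; seaplane velocity = (-200.394, 200.394) km/h.
Velocity of glider relative to seaplane = (-72.859, 43.778) − (-200.394, 200.394) = (127.535, -156.616) km/h.
Bearing = atan2(127.53, -156.62) = 140.84° clockwise from north.

141°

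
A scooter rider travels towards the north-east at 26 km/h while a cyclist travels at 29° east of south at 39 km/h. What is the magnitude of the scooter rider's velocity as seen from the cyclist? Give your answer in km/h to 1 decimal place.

Taking east as x and north as y: scooter rider velocity = (18.385, 18.385) km/h; cyclist velocity = (18.908, -34.110) km/h.
Velocity of scooter rider relative to cyclist = (18.385, 18.385) − (18.908, -34.110) = (-0.523, 52.495) km/h.
Magnitude = |(-0.523, 52.495)| = 52.498 km/h.

52.5 km/h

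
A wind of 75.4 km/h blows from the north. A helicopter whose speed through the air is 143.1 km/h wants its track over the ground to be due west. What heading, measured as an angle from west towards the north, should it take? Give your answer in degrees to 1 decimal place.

31.8°

The wind pushes perpendicular to the desired track; the heading must have a component into the wind equal to 75.4 km/h: 143.1 sin θ = 75.4.
sin θ = 0.5269, so θ = 31.797°.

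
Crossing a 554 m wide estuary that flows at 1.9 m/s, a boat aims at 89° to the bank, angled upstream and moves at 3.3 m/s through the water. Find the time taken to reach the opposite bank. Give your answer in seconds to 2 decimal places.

167.90 s

The component of the boat's velocity perpendicular to the bank is 3.3 × sin 89° = 3.299 m/s.
Only the cross-stream component determines the crossing time; the current contributes nothing perpendicular to the bank.
Time = 554 / 3.299 = 167.904 s.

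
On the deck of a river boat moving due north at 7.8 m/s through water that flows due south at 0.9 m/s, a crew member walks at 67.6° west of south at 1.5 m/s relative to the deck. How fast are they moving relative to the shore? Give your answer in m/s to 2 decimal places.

In east/north components (m/s): crew member relative to river boat = (-1.387, -0.572); river boat relative to water = (0.000, 7.800); water relative to ground = (0.000, -0.900).
Sum = (-1.387, 6.328) m/s.
Speed = |(-1.387, 6.328)| = 6.479 m/s.

6.48 m/s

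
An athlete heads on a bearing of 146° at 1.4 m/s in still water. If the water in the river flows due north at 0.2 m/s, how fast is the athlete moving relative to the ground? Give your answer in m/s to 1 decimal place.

Taking east as x and north as y: velocity relative to the water = (0.783, -1.161) m/s; the water relative to ground = (0.000, 0.200) m/s.
Velocity relative to ground = (0.783, -1.161) + (0.000, 0.200) = (0.783, -0.961) m/s.
Speed = |(0.783, -0.961)| = 1.239 m/s.

1.2 m/s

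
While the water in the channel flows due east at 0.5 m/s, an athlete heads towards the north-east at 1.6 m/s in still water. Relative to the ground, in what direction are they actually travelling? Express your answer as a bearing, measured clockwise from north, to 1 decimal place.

055.3°

Taking east as x and north as y: velocity relative to the water = (1.131, 1.131) m/s; the water relative to ground = (0.500, 0.000) m/s.
Velocity relative to ground = (1.131, 1.131) + (0.500, 0.000) = (1.631, 1.131) m/s.
Bearing = atan2(1.63, 1.13) = 55.26° clockwise from north.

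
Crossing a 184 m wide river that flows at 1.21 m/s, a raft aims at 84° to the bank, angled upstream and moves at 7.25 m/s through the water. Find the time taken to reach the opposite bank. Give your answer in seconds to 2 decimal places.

25.52 s

The component of the raft's velocity perpendicular to the bank is 7.25 × sin 84° = 7.210 m/s.
The flow acts along the bank and has no component across it.
Time = 184 / 7.210 = 25.519 s.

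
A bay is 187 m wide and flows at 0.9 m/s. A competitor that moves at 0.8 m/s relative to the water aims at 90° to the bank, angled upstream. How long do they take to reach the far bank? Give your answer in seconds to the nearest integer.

The component of the competitor's velocity perpendicular to the bank is 0.8 m/s.
The flow acts along the bank and has no component across it.
Time = 187 / 0.800 = 233.750 s.

234 s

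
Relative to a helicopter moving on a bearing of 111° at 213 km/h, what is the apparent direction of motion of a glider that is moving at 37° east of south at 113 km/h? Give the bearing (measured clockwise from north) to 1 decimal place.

263.9°

Taking east as x and north as y: glider velocity = (68.005, -90.246) km/h; helicopter velocity = (198.853, -76.332) km/h.
Velocity of glider relative to helicopter = (68.005, -90.246) − (198.853, -76.332) = (-130.848, -13.913) km/h.
Bearing = atan2(-130.85, -13.91) = 263.93° clockwise from north.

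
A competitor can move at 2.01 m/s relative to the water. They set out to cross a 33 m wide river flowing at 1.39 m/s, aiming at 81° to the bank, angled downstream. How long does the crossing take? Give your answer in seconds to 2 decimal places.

16.62 s

The component of the competitor's velocity perpendicular to the bank is 2.01 × sin 81° = 1.985 m/s.
Only the cross-stream component determines the crossing time; the current contributes nothing perpendicular to the bank.
Time = 33 / 1.985 = 16.623 s.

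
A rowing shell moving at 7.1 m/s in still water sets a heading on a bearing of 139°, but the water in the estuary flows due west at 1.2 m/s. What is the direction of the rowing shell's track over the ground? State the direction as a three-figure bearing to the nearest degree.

Taking east as x and north as y: velocity relative to the water = (4.658, -5.358) m/s; the water relative to ground = (-1.200, 0.000) m/s.
Velocity relative to ground = (4.658, -5.358) + (-1.200, 0.000) = (3.458, -5.358) m/s.
Bearing = atan2(3.46, -5.36) = 147.16° clockwise from north.

147°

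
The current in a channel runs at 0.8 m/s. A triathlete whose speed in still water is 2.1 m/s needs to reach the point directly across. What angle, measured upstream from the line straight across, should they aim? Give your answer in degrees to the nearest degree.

To cancel the current, the upstream component of the triathlete's velocity must equal the flow: 2.1 sin θ = 0.8.
sin θ = 0.8 / 2.1 = 0.3810.
θ = arcsin(0.3810) = 22.393°.

22°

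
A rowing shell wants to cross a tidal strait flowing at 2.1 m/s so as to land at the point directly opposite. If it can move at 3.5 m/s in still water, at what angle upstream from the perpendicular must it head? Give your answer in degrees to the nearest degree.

To cancel the current, the upstream component of the rowing shell's velocity must equal the flow: 3.5 sin θ = 2.1.
sin θ = 2.1 / 3.5 = 0.6000.
θ = arcsin(0.6000) = 36.870°.

37°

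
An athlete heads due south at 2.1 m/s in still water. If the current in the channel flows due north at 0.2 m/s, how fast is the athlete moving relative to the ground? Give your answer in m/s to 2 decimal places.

1.90 m/s

Taking east as x and north as y: velocity relative to the water = (0.000, -2.100) m/s; the water relative to ground = (0.000, 0.200) m/s.
Velocity relative to ground = (0.000, -2.100) + (0.000, 0.200) = (0.000, -1.900) m/s.
Speed = |(0.000, -1.900)| = 1.900 m/s.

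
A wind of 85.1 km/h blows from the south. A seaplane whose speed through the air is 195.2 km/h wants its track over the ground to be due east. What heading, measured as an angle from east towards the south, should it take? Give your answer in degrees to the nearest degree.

The wind pushes perpendicular to the desired track; the heading must have a component into the wind equal to 85.1 km/h: 195.2 sin θ = 85.1.
sin θ = 0.4360, so θ = 25.847°.

26°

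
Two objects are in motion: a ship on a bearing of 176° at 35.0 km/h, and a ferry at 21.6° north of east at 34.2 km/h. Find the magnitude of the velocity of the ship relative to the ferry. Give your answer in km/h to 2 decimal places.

55.84 km/h

Taking east as x and north as y: ship velocity = (2.441, -34.915) km/h; ferry velocity = (31.798, 12.590) km/h.
Velocity of ship relative to ferry = (2.441, -34.915) − (31.798, 12.590) = (-29.357, -47.505) km/h.
Magnitude = |(-29.357, -47.505)| = 55.844 km/h.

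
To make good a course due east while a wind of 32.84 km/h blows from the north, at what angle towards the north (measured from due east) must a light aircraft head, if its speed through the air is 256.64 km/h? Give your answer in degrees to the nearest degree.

7°

The wind pushes perpendicular to the desired track; the heading must have a component into the wind equal to 32.84 km/h: 256.64 sin θ = 32.84.
sin θ = 0.1280, so θ = 7.352°.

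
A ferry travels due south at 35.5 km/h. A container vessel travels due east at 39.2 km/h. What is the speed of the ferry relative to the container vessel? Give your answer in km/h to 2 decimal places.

Taking east as x and north as y: ferry velocity = (0.000, -35.500) km/h; container vessel velocity = (39.200, 0.000) km/h.
Velocity of ferry relative to container vessel = (0.000, -35.500) − (39.200, 0.000) = (-39.200, -35.500) km/h.
Magnitude = |(-39.200, -35.500)| = 52.886 km/h.

52.89 km/h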